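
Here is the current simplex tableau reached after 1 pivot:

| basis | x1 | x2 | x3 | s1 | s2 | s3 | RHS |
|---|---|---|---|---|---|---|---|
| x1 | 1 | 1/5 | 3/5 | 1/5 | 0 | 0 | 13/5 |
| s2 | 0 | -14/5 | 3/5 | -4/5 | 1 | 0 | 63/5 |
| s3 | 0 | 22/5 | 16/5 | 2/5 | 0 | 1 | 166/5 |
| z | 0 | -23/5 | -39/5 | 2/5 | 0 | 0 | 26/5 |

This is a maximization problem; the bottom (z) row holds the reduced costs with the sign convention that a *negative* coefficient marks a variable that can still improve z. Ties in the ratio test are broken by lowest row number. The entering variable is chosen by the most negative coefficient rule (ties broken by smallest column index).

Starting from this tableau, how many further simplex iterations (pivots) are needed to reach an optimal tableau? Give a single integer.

2

pivot: x3 in, x1 out → z = 39
pivot: x2 in, s3 out → z = 253/5
No improving column remains; optimal.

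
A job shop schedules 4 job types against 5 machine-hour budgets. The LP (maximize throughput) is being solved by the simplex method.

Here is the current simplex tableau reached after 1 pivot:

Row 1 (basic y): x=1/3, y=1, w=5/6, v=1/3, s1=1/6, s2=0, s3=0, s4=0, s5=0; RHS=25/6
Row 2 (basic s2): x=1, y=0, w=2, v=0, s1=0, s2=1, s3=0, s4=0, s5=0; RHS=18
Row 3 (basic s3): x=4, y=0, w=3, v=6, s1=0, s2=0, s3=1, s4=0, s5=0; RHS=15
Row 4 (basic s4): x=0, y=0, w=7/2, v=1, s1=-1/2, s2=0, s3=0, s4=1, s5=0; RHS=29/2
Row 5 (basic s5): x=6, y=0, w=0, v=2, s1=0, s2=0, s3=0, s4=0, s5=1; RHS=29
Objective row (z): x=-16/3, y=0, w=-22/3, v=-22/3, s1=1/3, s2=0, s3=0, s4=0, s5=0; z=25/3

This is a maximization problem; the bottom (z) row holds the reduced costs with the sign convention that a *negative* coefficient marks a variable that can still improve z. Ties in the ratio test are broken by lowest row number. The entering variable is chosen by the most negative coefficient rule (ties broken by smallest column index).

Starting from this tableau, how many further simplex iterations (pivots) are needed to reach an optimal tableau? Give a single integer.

pivot: w in, s4 out → z = 271/7
pivot: x in, s3 out → z = 295/7
pivot: s1 in, y out → z = 297/7
No improving column remains; optimal.

3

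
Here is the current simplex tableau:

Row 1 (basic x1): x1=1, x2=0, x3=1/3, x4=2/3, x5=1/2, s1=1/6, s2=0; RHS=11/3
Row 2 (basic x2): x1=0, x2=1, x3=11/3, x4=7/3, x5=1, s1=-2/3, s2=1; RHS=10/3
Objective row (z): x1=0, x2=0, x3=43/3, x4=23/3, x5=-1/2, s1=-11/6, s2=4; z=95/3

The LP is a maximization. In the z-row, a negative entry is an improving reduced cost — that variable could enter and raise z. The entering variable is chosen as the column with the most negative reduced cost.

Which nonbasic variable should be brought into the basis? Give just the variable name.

Objective-row coefficients: x1: 0, x2: 0, x3: 43/3, x4: 23/3, x5: -1/2, s1: -11/6, s2: 4.
The most negative is -11/6 in column s1, so s1 enters.

s1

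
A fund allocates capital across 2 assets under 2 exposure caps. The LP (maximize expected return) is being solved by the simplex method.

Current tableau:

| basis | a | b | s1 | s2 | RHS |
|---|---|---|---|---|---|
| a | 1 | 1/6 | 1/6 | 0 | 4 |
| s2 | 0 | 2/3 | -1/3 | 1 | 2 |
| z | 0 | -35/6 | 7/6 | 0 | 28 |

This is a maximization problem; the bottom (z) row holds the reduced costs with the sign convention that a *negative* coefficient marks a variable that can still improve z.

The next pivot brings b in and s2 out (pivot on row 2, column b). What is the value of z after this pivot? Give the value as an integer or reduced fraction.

Minimum ratio for b: 2/(2/3) = 3.
z changes by −(z-row coeff of b)·ratio = −(-35/6)·3 = 35/2.
New z = 28 + (35/2) = 91/2.

91/2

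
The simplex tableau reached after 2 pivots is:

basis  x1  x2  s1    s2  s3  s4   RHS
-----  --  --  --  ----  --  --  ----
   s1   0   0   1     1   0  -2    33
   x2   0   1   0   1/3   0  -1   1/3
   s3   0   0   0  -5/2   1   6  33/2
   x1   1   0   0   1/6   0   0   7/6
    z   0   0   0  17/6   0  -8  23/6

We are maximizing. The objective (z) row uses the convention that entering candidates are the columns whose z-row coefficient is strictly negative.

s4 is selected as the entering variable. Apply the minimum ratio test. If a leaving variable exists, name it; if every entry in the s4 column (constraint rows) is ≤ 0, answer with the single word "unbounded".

s3

Ratios: row 1 (s1): entry -2 ≤ 0, skip; row 2 (x2): entry -1 ≤ 0, skip; row 3 (s3): (33/2)/6 = 11/4; row 4 (x1): entry 0 ≤ 0, skip.
Minimum ratio is in the s3 row, so s3 leaves.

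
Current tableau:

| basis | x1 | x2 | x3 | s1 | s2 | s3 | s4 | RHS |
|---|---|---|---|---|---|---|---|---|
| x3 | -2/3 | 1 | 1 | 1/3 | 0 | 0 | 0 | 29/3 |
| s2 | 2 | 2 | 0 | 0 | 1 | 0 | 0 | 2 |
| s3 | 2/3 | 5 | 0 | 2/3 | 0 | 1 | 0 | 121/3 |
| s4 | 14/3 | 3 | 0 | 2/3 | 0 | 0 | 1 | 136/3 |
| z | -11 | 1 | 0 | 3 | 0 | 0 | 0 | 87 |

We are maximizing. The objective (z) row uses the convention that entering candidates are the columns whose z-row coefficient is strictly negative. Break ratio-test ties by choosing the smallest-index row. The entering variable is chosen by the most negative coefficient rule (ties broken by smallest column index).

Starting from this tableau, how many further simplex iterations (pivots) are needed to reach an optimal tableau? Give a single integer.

pivot: x1 in, s2 out → z = 98
No improving column remains; optimal.

1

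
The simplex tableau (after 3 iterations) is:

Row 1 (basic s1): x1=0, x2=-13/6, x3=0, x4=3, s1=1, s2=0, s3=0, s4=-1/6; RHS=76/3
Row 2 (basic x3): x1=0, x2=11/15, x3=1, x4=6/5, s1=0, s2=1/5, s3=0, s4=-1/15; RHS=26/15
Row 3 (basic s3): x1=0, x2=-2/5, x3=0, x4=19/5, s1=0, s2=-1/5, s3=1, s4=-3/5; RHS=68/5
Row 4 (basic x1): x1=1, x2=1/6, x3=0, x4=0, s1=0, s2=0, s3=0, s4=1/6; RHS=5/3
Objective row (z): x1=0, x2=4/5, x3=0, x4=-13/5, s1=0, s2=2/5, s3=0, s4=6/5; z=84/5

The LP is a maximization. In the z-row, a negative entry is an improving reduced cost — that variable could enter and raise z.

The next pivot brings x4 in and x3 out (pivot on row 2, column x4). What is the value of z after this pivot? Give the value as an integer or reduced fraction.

185/9

Minimum ratio for x4: (26/15)/(6/5) = 13/9.
z changes by −(z-row coeff of x4)·ratio = −(-13/5)·(13/9) = 169/45.
New z = 84/5 + (169/45) = 185/9.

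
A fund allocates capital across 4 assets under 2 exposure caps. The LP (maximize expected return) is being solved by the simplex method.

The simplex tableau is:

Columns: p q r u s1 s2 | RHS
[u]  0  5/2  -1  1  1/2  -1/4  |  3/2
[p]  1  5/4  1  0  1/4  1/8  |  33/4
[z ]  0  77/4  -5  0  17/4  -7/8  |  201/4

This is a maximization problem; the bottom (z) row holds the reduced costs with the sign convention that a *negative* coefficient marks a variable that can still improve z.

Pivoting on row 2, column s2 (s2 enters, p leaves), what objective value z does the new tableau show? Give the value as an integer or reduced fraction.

Minimum ratio for s2: (33/4)/(1/8) = 66.
z changes by −(z-row coeff of s2)·ratio = −(-7/8)·66 = 231/4.
New z = 201/4 + (231/4) = 108.

108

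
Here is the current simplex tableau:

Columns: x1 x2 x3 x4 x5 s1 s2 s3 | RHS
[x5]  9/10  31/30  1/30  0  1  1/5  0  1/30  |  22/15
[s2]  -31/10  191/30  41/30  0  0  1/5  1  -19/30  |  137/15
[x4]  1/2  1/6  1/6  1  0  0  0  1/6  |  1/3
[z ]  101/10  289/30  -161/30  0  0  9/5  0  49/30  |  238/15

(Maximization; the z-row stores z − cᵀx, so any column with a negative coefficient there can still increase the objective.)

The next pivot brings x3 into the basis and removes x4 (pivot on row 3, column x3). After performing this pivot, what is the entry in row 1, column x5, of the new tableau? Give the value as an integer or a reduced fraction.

1

Pivot element is row 3, column x3: 1/6.
Normalize row 3: new (row 3, x5) = 0/(1/6) = 0.
row 1 ← row 1 − (1/30)·(new row 3): 1 − (1/30)·0 = 1.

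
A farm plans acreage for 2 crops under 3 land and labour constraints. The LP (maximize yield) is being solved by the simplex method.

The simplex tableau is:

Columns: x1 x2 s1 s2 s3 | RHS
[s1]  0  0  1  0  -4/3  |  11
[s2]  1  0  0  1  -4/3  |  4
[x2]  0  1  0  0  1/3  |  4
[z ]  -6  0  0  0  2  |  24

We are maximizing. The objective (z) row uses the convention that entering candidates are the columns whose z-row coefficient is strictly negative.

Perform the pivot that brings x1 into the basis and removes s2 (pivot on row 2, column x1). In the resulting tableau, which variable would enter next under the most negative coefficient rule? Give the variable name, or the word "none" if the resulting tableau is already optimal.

s3

Pivot element 1. New z-row = old z-row − (-6)·(row 2/1).
Updated z-row coefficients: x1: 0, x2: 0, s1: 0, s2: 6, s3: -6.
The most negative is -6 in column s3, so s3 would enter next.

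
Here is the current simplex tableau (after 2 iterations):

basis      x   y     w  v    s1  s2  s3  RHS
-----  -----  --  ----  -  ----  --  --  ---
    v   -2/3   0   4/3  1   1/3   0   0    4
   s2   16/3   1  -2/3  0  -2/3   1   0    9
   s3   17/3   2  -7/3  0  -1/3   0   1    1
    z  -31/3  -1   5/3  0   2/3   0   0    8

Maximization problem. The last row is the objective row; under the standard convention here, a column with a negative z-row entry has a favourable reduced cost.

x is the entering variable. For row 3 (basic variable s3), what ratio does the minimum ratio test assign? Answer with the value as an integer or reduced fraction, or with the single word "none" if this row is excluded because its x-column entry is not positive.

3/17

Ratio = RHS / (x entry) = 1 / (17/3) = 3/17.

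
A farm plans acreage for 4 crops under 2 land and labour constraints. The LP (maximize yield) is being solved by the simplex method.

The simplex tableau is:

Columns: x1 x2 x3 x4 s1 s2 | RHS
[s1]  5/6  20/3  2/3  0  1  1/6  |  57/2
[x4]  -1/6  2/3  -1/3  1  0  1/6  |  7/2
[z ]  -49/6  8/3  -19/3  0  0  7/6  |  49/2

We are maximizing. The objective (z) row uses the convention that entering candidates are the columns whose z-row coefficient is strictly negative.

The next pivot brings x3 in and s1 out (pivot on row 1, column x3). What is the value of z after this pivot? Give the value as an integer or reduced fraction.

Minimum ratio for x3: (57/2)/(2/3) = 171/4.
z changes by −(z-row coeff of x3)·ratio = −(-19/3)·(171/4) = 1083/4.
New z = 49/2 + (1083/4) = 1181/4.

1181/4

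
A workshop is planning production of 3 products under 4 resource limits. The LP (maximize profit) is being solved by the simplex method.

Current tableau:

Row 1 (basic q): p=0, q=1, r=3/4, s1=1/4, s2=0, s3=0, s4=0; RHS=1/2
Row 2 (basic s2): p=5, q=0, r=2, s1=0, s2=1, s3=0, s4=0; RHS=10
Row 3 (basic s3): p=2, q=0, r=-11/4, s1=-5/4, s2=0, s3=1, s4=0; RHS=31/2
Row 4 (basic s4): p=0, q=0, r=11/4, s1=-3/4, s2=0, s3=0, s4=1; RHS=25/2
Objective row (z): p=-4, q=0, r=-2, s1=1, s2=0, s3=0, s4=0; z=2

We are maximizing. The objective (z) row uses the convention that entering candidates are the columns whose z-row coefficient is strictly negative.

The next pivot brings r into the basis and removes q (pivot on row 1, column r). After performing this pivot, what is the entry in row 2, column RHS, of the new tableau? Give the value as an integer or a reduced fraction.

Pivot element is row 1, column r: 3/4.
Normalize row 1: new (row 1, RHS) = (1/2)/(3/4) = 2/3.
row 2 ← row 2 − 2·(new row 1): 10 − 2·(2/3) = 26/3.

26/3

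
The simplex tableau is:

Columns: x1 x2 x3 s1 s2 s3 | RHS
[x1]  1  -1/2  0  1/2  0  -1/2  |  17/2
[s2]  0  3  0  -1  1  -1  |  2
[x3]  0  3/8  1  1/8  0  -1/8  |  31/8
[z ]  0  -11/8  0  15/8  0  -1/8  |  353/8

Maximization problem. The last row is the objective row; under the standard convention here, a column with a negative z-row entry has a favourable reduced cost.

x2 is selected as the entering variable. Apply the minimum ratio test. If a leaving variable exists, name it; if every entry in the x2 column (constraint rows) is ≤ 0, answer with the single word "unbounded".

Ratios: row 1 (x1): entry -1/2 ≤ 0, skip; row 2 (s2): 2/3 = 2/3; row 3 (x3): (31/8)/(3/8) = 31/3.
Minimum ratio is in the s2 row, so s2 leaves.

s2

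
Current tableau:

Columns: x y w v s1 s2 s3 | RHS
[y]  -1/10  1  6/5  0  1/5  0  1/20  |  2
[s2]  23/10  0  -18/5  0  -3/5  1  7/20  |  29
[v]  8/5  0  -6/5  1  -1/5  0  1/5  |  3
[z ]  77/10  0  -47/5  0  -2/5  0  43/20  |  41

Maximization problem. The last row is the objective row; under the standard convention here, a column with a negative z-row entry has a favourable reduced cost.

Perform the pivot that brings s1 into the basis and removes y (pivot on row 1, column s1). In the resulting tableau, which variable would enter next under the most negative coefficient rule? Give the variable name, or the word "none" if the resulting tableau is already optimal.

w

Pivot element 1/5. New z-row = old z-row − (-2/5)·(row 1/(1/5)).
Updated z-row coefficients: x: 15/2, y: 2, w: -7, v: 0, s1: 0, s2: 0, s3: 9/4.
The most negative is -7 in column w, so w would enter next.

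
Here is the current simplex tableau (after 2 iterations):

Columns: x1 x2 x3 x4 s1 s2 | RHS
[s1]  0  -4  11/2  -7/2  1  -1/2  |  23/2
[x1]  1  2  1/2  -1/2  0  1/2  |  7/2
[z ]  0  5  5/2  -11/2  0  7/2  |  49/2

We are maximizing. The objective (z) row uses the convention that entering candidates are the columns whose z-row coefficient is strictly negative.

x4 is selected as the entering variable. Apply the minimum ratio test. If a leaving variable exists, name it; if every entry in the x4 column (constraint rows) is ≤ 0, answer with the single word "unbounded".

x4-column entries: row 1: -7/2, row 2: -1/2. All ≤ 0, so x4 can increase without bound; the LP is unbounded in this direction.

unbounded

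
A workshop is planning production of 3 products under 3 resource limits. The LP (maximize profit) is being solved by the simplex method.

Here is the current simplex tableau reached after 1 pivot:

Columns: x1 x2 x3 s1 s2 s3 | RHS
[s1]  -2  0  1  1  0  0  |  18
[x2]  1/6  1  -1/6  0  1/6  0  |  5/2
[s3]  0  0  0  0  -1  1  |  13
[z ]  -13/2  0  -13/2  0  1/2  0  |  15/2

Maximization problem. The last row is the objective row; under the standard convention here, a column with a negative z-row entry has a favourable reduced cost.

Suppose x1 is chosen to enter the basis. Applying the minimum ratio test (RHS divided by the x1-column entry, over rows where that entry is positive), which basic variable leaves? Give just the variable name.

Ratios: row 1 (s1): entry -2 ≤ 0, skip; row 2 (x2): (5/2)/(1/6) = 15; row 3 (s3): entry 0 ≤ 0, skip.
Minimum ratio 15 is in the x2 row, so x2 leaves.

x2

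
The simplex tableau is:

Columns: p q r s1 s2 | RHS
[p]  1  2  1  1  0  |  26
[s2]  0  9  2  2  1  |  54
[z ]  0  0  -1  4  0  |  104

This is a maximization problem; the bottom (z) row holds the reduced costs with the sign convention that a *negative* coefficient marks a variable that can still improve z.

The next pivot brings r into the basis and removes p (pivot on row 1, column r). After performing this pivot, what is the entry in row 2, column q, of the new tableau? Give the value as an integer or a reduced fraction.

Pivot element is row 1, column r: 1.
Normalize row 1: new (row 1, q) = 2/1 = 2.
row 2 ← row 2 − 2·(new row 1): 9 − 2·2 = 5.

5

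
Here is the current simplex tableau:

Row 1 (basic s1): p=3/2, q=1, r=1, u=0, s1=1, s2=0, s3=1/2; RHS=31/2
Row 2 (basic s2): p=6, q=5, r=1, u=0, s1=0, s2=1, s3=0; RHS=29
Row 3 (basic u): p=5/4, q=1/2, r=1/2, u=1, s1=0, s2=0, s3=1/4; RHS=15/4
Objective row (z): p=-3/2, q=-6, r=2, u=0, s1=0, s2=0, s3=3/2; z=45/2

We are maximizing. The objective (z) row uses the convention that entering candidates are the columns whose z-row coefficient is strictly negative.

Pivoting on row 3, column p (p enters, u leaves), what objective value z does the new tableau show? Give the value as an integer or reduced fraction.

27

Minimum ratio for p: (15/4)/(5/4) = 3.
z changes by −(z-row coeff of p)·ratio = −(-3/2)·3 = 9/2.
New z = 45/2 + (9/2) = 27.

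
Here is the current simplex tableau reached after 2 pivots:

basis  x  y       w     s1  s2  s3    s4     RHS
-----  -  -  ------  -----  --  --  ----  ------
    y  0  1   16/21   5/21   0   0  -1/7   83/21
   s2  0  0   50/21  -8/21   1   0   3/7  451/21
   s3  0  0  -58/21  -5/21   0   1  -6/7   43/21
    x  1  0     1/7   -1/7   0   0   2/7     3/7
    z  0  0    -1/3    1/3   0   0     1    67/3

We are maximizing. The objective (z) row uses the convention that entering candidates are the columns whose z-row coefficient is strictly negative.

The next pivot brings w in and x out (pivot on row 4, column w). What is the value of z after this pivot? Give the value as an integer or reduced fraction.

Minimum ratio for w: (3/7)/(1/7) = 3.
z changes by −(z-row coeff of w)·ratio = −(-1/3)·3 = 1.
New z = 67/3 + 1 = 70/3.

70/3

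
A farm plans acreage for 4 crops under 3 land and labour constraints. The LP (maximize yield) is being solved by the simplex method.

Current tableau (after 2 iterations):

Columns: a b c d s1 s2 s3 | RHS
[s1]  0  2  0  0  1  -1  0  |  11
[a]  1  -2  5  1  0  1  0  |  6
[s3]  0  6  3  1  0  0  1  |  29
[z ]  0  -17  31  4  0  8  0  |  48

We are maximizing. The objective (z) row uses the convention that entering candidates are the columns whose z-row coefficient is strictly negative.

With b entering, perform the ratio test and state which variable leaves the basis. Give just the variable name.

s3

Ratios: row 1 (s1): 11/2 = 11/2; row 2 (a): entry -2 ≤ 0, skip; row 3 (s3): 29/6 = 29/6.
Minimum ratio 29/6 is in the s3 row, so s3 leaves.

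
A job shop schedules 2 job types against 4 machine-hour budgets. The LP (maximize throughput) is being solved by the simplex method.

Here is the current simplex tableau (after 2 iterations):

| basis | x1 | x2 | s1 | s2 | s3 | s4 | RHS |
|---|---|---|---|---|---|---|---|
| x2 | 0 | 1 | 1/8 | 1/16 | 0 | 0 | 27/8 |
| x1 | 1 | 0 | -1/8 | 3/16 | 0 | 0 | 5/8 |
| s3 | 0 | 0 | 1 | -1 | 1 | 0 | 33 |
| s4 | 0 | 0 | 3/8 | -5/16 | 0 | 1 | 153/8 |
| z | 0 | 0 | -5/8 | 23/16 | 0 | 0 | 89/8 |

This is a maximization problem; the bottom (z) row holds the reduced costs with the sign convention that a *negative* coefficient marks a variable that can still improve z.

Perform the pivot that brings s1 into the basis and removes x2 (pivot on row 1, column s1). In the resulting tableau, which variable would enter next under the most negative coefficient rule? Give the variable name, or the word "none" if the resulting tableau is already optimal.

Pivot element 1/8. New z-row = old z-row − (-5/8)·(row 1/(1/8)).
Updated z-row coefficients: x1: 0, x2: 5, s1: 0, s2: 7/4, s3: 0, s4: 0.
No coefficient is strictly negative; the tableau after this pivot is optimal.

none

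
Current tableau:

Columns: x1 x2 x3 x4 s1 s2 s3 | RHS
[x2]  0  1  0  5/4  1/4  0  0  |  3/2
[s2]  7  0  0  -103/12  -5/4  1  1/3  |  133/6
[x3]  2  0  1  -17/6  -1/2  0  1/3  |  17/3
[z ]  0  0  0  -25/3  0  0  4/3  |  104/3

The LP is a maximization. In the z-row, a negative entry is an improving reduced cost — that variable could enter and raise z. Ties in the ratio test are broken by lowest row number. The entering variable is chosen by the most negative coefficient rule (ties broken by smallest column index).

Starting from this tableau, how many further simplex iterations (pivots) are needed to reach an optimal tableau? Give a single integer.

1

pivot: x4 in, x2 out → z = 134/3
No improving column remains; optimal.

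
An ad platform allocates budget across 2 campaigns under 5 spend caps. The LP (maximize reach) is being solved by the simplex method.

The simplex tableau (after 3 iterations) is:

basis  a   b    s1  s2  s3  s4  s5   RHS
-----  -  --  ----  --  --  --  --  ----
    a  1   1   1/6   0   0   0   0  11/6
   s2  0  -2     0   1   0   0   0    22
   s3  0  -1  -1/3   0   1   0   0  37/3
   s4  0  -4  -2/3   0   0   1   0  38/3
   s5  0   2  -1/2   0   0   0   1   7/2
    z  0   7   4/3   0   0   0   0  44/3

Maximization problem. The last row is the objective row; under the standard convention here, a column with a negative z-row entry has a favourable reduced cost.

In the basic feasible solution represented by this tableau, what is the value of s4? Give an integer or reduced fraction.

38/3

s4 is basic (row 4); its value is the RHS of that row: 38/3.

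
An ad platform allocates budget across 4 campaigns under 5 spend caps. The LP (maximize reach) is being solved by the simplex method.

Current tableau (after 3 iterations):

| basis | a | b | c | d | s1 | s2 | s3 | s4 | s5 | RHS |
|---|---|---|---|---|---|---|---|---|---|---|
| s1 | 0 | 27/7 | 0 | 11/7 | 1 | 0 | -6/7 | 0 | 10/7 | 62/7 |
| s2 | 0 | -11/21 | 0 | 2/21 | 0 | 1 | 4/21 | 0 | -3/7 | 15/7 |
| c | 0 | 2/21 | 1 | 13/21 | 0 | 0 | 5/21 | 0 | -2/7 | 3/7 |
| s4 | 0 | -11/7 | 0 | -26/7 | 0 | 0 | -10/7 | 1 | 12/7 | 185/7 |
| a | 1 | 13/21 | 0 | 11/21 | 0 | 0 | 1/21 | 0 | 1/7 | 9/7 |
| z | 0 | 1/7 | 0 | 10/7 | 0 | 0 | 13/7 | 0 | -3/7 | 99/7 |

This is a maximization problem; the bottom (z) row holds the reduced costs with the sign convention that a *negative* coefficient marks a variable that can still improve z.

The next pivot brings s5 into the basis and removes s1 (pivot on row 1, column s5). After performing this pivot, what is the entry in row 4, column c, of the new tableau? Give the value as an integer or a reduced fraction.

0

Pivot element is row 1, column s5: 10/7.
Normalize row 1: new (row 1, c) = 0/(10/7) = 0.
row 4 ← row 4 − (12/7)·(new row 1): 0 − (12/7)·0 = 0.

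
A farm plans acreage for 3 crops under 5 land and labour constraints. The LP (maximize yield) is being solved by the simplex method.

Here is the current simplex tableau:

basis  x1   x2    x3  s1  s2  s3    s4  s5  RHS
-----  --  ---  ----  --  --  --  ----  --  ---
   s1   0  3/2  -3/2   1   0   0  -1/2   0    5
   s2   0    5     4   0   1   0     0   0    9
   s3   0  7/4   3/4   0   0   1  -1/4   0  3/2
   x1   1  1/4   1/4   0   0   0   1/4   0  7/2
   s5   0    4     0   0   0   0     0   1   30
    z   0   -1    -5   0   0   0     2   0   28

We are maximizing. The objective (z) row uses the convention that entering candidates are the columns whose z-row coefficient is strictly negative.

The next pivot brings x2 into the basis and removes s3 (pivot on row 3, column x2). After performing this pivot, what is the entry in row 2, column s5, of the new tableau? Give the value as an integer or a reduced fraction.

0

Pivot element is row 3, column x2: 7/4.
Normalize row 3: new (row 3, s5) = 0/(7/4) = 0.
row 2 ← row 2 − 5·(new row 3): 0 − 5·0 = 0.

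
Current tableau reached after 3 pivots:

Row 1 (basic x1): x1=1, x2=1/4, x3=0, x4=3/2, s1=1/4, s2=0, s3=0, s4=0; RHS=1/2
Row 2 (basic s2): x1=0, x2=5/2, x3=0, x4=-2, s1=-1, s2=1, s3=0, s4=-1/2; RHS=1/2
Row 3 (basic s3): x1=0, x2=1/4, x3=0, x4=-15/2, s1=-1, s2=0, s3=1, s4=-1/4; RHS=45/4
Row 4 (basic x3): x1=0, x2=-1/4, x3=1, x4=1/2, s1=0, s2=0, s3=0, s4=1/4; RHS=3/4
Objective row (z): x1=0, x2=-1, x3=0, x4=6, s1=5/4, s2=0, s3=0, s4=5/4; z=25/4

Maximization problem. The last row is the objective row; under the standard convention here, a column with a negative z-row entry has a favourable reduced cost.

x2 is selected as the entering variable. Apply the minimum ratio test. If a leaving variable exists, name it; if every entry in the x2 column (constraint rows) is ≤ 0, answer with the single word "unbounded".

Ratios: row 1 (x1): (1/2)/(1/4) = 2; row 2 (s2): (1/2)/(5/2) = 1/5; row 3 (s3): (45/4)/(1/4) = 45; row 4 (x3): entry -1/4 ≤ 0, skip.
Minimum ratio is in the s2 row, so s2 leaves.

s2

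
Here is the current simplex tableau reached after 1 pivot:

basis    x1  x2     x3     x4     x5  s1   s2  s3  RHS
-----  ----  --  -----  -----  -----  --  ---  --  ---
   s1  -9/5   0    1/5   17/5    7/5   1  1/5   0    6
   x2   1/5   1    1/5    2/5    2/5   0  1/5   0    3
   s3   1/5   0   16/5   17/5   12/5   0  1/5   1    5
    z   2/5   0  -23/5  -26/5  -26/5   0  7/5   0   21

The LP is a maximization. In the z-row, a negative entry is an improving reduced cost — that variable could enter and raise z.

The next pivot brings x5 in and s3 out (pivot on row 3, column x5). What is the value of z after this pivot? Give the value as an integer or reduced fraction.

Minimum ratio for x5: 5/(12/5) = 25/12.
z changes by −(z-row coeff of x5)·ratio = −(-26/5)·(25/12) = 65/6.
New z = 21 + (65/6) = 191/6.

191/6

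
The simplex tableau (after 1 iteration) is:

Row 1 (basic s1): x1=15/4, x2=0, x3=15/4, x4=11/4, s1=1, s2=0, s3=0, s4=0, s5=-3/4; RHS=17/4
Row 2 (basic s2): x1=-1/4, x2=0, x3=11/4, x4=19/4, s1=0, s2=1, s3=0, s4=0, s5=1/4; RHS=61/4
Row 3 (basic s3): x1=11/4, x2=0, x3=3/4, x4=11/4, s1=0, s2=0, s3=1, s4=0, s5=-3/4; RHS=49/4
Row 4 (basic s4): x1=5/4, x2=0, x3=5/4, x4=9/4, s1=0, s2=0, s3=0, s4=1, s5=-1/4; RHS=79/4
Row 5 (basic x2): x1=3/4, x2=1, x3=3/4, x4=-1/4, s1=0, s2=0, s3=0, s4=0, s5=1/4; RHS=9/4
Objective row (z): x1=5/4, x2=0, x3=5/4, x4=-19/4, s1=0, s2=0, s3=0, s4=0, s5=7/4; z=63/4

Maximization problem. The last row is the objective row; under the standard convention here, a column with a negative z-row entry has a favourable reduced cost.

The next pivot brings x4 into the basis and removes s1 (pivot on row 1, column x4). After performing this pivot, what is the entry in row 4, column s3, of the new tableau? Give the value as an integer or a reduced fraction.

Pivot element is row 1, column x4: 11/4.
Normalize row 1: new (row 1, s3) = 0/(11/4) = 0.
row 4 ← row 4 − (9/4)·(new row 1): 0 − (9/4)·0 = 0.

0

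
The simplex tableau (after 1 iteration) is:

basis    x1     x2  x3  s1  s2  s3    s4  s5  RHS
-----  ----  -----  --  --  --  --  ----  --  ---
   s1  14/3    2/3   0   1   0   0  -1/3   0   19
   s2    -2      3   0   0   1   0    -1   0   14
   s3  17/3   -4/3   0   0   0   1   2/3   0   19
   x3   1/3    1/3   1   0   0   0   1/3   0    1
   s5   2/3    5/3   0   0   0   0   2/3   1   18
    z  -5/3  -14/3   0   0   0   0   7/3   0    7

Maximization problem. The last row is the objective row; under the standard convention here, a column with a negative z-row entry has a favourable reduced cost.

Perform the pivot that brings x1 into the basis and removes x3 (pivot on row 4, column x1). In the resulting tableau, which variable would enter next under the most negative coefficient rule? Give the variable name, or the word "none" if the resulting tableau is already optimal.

x2

Pivot element 1/3. New z-row = old z-row − (-5/3)·(row 4/(1/3)).
Updated z-row coefficients: x1: 0, x2: -3, x3: 5, s1: 0, s2: 0, s3: 0, s4: 4, s5: 0.
The most negative is -3 in column x2, so x2 would enter next.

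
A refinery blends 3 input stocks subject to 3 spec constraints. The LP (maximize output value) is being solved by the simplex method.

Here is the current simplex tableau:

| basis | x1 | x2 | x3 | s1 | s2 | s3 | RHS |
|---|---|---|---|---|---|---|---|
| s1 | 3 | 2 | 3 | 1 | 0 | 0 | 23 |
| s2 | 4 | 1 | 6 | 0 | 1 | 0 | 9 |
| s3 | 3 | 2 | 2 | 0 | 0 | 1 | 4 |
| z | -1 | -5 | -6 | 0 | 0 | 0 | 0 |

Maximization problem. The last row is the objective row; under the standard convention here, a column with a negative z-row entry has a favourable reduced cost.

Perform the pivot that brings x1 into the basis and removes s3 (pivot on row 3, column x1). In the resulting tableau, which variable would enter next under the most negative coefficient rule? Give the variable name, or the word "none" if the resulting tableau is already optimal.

Pivot element 3. New z-row = old z-row − (-1)·(row 3/3).
Updated z-row coefficients: x1: 0, x2: -13/3, x3: -16/3, s1: 0, s2: 0, s3: 1/3.
The most negative is -16/3 in column x3, so x3 would enter next.

x3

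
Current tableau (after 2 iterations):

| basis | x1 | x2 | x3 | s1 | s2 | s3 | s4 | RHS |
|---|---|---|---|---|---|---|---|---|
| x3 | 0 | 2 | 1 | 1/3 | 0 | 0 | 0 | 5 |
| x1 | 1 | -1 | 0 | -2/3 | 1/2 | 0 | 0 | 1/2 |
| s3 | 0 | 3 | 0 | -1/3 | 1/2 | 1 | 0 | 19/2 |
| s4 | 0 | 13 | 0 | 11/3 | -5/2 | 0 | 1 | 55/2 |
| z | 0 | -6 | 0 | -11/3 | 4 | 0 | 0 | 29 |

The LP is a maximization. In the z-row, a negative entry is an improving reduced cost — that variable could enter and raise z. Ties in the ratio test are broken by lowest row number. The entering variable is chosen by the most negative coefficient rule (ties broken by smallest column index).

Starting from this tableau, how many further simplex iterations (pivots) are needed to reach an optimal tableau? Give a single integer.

pivot: x2 in, s4 out → z = 542/13
pivot: s1 in, x2 out → z = 113/2
No improving column remains; optimal.

2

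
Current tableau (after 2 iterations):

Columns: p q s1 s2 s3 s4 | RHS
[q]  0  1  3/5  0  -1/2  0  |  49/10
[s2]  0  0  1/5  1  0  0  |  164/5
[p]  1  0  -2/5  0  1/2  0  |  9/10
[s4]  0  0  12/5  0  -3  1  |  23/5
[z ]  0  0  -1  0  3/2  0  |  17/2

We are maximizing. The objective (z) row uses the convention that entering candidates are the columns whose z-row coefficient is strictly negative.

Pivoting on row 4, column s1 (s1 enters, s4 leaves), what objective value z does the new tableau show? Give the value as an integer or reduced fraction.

Minimum ratio for s1: (23/5)/(12/5) = 23/12.
z changes by −(z-row coeff of s1)·ratio = −(-1)·(23/12) = 23/12.
New z = 17/2 + (23/12) = 125/12.

125/12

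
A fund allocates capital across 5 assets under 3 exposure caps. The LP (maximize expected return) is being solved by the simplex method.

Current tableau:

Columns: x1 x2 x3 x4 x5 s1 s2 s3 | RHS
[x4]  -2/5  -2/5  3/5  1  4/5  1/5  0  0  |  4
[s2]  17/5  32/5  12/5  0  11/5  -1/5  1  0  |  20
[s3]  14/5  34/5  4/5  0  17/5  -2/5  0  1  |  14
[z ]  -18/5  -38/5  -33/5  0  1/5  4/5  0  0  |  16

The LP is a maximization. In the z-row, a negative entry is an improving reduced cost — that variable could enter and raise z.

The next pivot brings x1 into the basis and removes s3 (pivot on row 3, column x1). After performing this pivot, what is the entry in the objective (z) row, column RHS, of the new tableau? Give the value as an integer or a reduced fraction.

Pivot element is row 3, column x1: 14/5.
Normalize row 3: new (row 3, RHS) = 14/(14/5) = 5.
z-row ← z-row − (-18/5)·(new row 3): 16 − (-18/5)·5 = 34.

34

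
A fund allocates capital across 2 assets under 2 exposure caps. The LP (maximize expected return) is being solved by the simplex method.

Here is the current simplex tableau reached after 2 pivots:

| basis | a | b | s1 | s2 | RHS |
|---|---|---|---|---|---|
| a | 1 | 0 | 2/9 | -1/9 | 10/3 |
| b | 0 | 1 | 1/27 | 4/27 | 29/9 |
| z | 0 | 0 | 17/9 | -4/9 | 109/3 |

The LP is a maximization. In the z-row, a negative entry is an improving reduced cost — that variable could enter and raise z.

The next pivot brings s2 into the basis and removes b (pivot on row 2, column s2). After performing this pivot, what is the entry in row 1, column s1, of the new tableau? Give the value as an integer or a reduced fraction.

1/4

Pivot element is row 2, column s2: 4/27.
Normalize row 2: new (row 2, s1) = (1/27)/(4/27) = 1/4.
row 1 ← row 1 − (-1/9)·(new row 2): 2/9 − (-1/9)·(1/4) = 1/4.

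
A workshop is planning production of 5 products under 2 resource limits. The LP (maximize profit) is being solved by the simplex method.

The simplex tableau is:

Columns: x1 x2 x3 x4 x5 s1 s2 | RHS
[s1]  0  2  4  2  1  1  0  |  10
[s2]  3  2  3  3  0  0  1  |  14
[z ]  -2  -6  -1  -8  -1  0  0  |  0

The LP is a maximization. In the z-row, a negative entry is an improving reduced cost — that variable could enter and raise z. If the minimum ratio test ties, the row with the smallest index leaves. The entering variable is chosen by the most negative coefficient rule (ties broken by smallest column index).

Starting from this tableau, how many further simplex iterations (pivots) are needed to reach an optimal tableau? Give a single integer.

pivot: x4 in, s2 out → z = 112/3
pivot: x5 in, s1 out → z = 38
No improving column remains; optimal.

2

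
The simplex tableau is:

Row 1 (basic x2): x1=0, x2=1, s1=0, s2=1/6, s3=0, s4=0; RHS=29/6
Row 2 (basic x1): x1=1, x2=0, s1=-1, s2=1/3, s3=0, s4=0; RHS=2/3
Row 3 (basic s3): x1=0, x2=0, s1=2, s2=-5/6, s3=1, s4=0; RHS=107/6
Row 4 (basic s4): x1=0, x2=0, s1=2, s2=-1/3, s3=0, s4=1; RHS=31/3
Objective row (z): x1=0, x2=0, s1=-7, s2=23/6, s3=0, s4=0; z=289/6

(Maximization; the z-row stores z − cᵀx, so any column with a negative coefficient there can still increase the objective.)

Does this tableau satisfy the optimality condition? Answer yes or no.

no

Column s1 has objective-row coefficient -7, which is negative; an improving pivot exists, so not yet optimal.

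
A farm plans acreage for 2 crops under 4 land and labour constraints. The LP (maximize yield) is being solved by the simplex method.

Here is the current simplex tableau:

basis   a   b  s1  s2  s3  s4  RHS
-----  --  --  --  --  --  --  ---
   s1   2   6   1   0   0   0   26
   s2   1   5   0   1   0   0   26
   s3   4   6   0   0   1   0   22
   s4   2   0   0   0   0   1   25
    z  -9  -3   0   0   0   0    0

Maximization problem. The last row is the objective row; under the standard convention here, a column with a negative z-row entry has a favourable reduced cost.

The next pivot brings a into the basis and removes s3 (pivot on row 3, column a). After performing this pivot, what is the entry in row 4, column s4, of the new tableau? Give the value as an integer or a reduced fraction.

Pivot element is row 3, column a: 4.
Normalize row 3: new (row 3, s4) = 0/4 = 0.
row 4 ← row 4 − 2·(new row 3): 1 − 2·0 = 1.

1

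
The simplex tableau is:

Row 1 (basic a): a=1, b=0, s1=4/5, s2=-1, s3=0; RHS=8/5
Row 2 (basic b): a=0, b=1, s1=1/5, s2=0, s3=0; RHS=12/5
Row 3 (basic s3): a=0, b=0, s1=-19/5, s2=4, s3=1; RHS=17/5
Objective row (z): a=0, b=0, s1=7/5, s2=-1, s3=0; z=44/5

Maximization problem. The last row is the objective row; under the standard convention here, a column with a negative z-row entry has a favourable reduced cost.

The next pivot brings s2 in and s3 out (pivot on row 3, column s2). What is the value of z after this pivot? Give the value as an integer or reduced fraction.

193/20

Minimum ratio for s2: (17/5)/4 = 17/20.
z changes by −(z-row coeff of s2)·ratio = −(-1)·(17/20) = 17/20.
New z = 44/5 + (17/20) = 193/20.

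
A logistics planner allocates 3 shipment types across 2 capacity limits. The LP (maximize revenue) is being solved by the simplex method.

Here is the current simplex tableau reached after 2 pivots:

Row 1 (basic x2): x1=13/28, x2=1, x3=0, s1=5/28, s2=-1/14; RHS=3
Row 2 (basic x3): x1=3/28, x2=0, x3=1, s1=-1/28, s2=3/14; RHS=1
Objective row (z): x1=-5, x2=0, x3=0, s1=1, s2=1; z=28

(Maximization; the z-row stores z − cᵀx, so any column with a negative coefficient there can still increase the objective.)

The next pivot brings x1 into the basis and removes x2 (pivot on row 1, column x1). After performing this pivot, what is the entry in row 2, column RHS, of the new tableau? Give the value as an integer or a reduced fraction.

4/13

Pivot element is row 1, column x1: 13/28.
Normalize row 1: new (row 1, RHS) = 3/(13/28) = 84/13.
row 2 ← row 2 − (3/28)·(new row 1): 1 − (3/28)·(84/13) = 4/13.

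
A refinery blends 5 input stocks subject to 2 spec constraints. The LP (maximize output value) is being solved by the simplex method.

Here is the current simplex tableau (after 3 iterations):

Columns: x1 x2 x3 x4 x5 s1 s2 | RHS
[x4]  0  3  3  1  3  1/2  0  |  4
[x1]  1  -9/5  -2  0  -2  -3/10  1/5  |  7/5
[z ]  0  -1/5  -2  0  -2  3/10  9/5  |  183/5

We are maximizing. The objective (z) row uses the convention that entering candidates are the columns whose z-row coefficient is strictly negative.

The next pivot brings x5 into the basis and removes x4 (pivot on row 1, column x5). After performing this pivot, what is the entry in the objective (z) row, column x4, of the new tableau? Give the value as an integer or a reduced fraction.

2/3

Pivot element is row 1, column x5: 3.
Normalize row 1: new (row 1, x4) = 1/3 = 1/3.
z-row ← z-row − (-2)·(new row 1): 0 − (-2)·(1/3) = 2/3.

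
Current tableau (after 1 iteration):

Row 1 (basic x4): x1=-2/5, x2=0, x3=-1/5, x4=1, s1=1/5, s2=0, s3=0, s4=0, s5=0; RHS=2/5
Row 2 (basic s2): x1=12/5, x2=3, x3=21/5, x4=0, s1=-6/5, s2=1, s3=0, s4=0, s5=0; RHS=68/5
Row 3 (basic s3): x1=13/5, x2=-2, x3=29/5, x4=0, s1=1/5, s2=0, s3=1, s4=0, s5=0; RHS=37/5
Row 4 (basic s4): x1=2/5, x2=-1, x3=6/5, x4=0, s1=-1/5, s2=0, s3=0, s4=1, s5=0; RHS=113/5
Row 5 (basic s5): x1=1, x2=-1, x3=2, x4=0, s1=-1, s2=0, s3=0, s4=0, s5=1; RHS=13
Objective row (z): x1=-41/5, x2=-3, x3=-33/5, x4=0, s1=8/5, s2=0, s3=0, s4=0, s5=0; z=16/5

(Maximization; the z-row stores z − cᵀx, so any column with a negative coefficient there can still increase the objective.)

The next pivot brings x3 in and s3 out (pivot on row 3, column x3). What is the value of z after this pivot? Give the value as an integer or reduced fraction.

Minimum ratio for x3: (37/5)/(29/5) = 37/29.
z changes by −(z-row coeff of x3)·ratio = −(-33/5)·(37/29) = 1221/145.
New z = 16/5 + (1221/145) = 337/29.

337/29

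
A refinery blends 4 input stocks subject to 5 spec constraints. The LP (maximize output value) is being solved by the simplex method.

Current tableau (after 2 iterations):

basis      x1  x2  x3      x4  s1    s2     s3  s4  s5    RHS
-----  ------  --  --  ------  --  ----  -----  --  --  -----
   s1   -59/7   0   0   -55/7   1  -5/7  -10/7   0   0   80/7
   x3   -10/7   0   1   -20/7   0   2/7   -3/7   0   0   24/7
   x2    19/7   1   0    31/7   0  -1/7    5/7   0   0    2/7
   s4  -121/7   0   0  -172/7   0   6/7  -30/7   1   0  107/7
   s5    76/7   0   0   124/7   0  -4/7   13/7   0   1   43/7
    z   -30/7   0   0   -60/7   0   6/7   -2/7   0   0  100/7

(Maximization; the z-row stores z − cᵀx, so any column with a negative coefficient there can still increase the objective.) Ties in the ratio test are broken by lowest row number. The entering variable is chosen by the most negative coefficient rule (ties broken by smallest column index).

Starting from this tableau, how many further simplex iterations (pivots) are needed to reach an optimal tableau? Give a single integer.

1

pivot: x4 in, x2 out → z = 460/31
No improving column remains; optimal.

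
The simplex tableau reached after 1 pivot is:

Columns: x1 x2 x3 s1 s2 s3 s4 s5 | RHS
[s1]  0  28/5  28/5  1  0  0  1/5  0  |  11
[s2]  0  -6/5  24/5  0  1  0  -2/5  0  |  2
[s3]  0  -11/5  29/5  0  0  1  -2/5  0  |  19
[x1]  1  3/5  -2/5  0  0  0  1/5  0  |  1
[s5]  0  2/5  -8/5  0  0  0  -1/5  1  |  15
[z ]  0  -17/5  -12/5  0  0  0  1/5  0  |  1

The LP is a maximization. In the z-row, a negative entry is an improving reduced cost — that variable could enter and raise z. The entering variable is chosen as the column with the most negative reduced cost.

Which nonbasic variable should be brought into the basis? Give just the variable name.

x2

Objective-row coefficients: x1: 0, x2: -17/5, x3: -12/5, s1: 0, s2: 0, s3: 0, s4: 1/5, s5: 0.
The most negative is -17/5 in column x2, so x2 enters.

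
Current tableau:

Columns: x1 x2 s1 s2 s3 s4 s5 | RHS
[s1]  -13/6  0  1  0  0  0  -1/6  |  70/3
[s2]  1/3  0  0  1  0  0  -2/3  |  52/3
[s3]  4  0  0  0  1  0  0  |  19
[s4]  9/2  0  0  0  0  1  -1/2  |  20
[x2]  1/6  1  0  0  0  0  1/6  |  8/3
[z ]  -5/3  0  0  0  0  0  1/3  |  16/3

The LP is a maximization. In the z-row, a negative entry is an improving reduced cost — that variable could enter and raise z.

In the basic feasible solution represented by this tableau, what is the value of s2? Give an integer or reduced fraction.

s2 is basic (row 2); its value is the RHS of that row: 52/3.

52/3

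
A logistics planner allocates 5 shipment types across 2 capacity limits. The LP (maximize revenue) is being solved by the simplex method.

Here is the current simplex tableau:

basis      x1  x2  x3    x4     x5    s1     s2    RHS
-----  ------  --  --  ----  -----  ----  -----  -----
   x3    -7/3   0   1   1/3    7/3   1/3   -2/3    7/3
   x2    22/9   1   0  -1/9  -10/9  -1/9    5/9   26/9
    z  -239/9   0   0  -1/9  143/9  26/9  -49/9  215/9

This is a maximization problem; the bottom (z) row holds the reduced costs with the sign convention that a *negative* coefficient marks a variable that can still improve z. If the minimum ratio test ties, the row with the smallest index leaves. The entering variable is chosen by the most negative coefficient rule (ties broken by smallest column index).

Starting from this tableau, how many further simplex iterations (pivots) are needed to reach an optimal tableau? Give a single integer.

pivot: x1 in, x2 out → z = 608/11
pivot: x4 in, x3 out → z = 424/5
pivot: s2 in, x1 out → z = 87
No improving column remains; optimal.

3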